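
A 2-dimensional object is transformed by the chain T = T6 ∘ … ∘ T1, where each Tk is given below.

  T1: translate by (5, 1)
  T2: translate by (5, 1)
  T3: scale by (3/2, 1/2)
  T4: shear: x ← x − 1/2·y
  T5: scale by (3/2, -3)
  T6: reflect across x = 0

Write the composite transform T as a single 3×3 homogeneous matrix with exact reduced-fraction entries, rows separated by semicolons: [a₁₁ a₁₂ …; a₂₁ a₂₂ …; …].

T = [-9/4 3/8 -87/4; 0 -3/2 -3; 0 0 1]

T1 = [1 0 5; 0 1 1; 0 0 1]
T2·T1 = [1 0 10; 0 1 2; 0 0 1]
T3·…·T1 = [3/2 0 15; 0 1/2 1; 0 0 1]
T4·…·T1 = [3/2 -1/4 29/2; 0 1/2 1; 0 0 1]
T5·…·T1 = [9/4 -3/8 87/4; 0 -3/2 -3; 0 0 1]
T6·…·T1 = [-9/4 3/8 -87/4; 0 -3/2 -3; 0 0 1]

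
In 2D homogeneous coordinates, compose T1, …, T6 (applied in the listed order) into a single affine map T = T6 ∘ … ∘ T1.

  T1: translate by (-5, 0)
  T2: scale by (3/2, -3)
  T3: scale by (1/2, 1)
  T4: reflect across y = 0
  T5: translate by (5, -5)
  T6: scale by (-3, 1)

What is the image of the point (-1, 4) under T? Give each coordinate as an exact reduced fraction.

T(p) = (-3/2, 7)

T1 translate by (-5, 0): (-1, 4) → (-6, 4)
T2 scale by (3/2, -3): (-6, 4) → (-9, -12)
T3 scale by (1/2, 1): (-9, -12) → (-9/2, -12)
T4 reflect across y = 0: (-9/2, -12) → (-9/2, 12)
T5 translate by (5, -5): (-9/2, 12) → (1/2, 7)
T6 scale by (-3, 1): (1/2, 7) → (-3/2, 7)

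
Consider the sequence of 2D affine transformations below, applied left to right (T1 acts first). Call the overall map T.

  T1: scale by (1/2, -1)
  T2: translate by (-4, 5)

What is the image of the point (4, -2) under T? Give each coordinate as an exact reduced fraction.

T(p) = (-2, 7)

T1 scale by (1/2, -1): (4, -2) → (2, 2)
T2 translate by (-4, 5): (2, 2) → (-2, 7)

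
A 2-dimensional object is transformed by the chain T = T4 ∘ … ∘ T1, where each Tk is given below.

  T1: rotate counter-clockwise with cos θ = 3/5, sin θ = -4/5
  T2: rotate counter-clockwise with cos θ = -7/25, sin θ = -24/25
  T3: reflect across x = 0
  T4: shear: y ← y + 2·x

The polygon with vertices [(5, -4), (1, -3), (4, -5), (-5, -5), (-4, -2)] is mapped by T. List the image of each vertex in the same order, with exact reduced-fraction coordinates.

image vertices: (761/125, 354/25), (249/125, 161/25), (688/125, 357/25), (-73/25, 3/5), (-76/25, -14/5)

T1 rotate counter-clockwise with cos θ = 3/5, sin θ = -4/5: (5, -4) → (-1/5, -32/5); (1, -3) → (-9/5, -13/5); (4, -5) → (-8/5, -31/5); (-5, -5) → (-7, 1); (-4, -2) → (-4, 2)
T2 rotate counter-clockwise with cos θ = -7/25, sin θ = -24/25: (-1/5, -32/5) → (-761/125, 248/125); (-9/5, -13/5) → (-249/125, 307/125); (-8/5, -31/5) → (-688/125, 409/125); (-7, 1) → (73/25, 161/25); (-4, 2) → (76/25, 82/25)
T3 reflect across x = 0: (-761/125, 248/125) → (761/125, 248/125); (-249/125, 307/125) → (249/125, 307/125); (-688/125, 409/125) → (688/125, 409/125); (73/25, 161/25) → (-73/25, 161/25); (76/25, 82/25) → (-76/25, 82/25)
T4 shear: y ← y + 2·x: (761/125, 248/125) → (761/125, 354/25); (249/125, 307/125) → (249/125, 161/25); (688/125, 409/125) → (688/125, 357/25); (-73/25, 161/25) → (-73/25, 3/5); (-76/25, 82/25) → (-76/25, -14/5)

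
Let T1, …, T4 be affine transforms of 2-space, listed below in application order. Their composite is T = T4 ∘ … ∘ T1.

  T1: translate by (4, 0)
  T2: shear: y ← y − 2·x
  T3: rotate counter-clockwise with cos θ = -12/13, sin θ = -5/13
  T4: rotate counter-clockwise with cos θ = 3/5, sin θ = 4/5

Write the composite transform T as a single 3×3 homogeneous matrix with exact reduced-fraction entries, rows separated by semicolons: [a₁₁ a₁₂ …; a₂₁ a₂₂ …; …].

T1 = [1 0 4; 0 1 0; 0 0 1]
T2·T1 = [1 0 4; -2 1 -8; 0 0 1]
T3·…·T1 = [-22/13 5/13 -88/13; 19/13 -12/13 76/13; 0 0 1]
T4·…·T1 = [-142/65 63/65 -568/65; -31/65 -16/65 -124/65; 0 0 1]

T = [-142/65 63/65 -568/65; -31/65 -16/65 -124/65; 0 0 1]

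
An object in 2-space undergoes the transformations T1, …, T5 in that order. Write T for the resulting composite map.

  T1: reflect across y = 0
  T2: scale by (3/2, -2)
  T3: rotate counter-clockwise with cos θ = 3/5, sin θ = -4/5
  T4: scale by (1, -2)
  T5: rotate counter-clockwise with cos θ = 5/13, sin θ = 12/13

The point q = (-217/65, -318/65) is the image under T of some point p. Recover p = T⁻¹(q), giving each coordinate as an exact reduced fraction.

T1 = [1 0 0; 0 -1 0; 0 0 1]
T2·T1 = [3/2 0 0; 0 2 0; 0 0 1]
T3·…·T1 = [9/10 8/5 0; -6/5 6/5 0; 0 0 1]
T4·…·T1 = [9/10 8/5 0; 12/5 -12/5 0; 0 0 1]
T5·…·T1 = [-243/130 184/65 0; 114/65 36/65 0; 0 0 1]
det M = -6; M⁻¹ = [-6/65 92/195 0; 19/65 81/260 0; 0 0 1]
M⁻¹ · (-217/65, -318/65)ᵀ = (-2, -5/2)ᵀ

p = (-2, -5/2)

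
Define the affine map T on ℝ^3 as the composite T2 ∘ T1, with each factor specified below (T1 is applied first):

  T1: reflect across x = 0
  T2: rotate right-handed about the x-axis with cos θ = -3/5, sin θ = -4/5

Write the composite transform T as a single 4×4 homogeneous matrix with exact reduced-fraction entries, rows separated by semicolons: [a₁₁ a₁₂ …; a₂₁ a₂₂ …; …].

T = [-1 0 0 0; 0 -3/5 4/5 0; 0 -4/5 -3/5 0; 0 0 0 1]

T1 = [-1 0 0 0; 0 1 0 0; 0 0 1 0; 0 0 0 1]
T2·T1 = [-1 0 0 0; 0 -3/5 4/5 0; 0 -4/5 -3/5 0; 0 0 0 1]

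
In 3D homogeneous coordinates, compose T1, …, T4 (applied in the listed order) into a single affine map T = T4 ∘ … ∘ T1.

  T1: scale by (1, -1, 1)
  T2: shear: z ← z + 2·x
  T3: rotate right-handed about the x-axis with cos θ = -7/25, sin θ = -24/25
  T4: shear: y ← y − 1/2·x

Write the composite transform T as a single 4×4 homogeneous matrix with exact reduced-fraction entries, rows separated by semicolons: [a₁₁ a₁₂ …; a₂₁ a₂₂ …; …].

T1 = [1 0 0 0; 0 -1 0 0; 0 0 1 0; 0 0 0 1]
T2·T1 = [1 0 0 0; 0 -1 0 0; 2 0 1 0; 0 0 0 1]
T3·…·T1 = [1 0 0 0; 48/25 7/25 24/25 0; -14/25 24/25 -7/25 0; 0 0 0 1]
T4·…·T1 = [1 0 0 0; 71/50 7/25 24/25 0; -14/25 24/25 -7/25 0; 0 0 0 1]

T = [1 0 0 0; 71/50 7/25 24/25 0; -14/25 24/25 -7/25 0; 0 0 0 1]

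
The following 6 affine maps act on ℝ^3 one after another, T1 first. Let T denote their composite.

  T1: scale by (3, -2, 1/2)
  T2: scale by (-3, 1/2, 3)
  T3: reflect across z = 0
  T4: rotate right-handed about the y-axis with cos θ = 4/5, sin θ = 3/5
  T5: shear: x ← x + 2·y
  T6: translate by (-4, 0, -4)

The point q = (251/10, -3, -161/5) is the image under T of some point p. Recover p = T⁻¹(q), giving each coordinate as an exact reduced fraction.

T1 = [3 0 0 0; 0 -2 0 0; 0 0 1/2 0; 0 0 0 1]
T2·T1 = [-9 0 0 0; 0 -1 0 0; 0 0 3/2 0; 0 0 0 1]
T3·…·T1 = [-9 0 0 0; 0 -1 0 0; 0 0 -3/2 0; 0 0 0 1]
T4·…·T1 = [-36/5 0 -9/10 0; 0 -1 0 0; 27/5 0 -6/5 0; 0 0 0 1]
T5·…·T1 = [-36/5 -2 -9/10 0; 0 -1 0 0; 27/5 0 -6/5 0; 0 0 0 1]
T6·…·T1 = [-36/5 -2 -9/10 -4; 0 -1 0 0; 27/5 0 -6/5 -4; 0 0 0 1]
det M = -27/2; M⁻¹ = [-4/45 8/45 1/15 -4/45; 0 -1 0 0; -2/5 4/5 -8/15 -56/15; 0 0 0 1]
M⁻¹ · (251/10, -3, -161/5)ᵀ = (-5, 3, 1)ᵀ

p = (-5, 3, 1)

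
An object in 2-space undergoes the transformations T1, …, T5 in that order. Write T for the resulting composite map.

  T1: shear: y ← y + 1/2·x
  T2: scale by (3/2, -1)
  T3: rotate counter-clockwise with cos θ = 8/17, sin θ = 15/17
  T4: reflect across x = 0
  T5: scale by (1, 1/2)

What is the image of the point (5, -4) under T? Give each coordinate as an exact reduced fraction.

T(p) = (-75/34, 249/68)

T1 shear: y ← y + 1/2·x: (5, -4) → (5, -3/2)
T2 scale by (3/2, -1): (5, -3/2) → (15/2, 3/2)
T3 rotate counter-clockwise with cos θ = 8/17, sin θ = 15/17: (15/2, 3/2) → (75/34, 249/34)
T4 reflect across x = 0: (75/34, 249/34) → (-75/34, 249/34)
T5 scale by (1, 1/2): (-75/34, 249/34) → (-75/34, 249/68)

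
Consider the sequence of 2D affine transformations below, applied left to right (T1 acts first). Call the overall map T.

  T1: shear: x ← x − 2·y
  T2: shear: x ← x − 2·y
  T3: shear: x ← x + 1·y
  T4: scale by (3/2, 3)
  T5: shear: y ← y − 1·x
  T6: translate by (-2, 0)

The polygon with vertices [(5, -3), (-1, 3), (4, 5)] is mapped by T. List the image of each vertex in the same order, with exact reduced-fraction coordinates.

T1 shear: x ← x − 2·y: (5, -3) → (11, -3); (-1, 3) → (-7, 3); (4, 5) → (-6, 5)
T2 shear: x ← x − 2·y: (11, -3) → (17, -3); (-7, 3) → (-13, 3); (-6, 5) → (-16, 5)
T3 shear: x ← x + 1·y: (17, -3) → (14, -3); (-13, 3) → (-10, 3); (-16, 5) → (-11, 5)
T4 scale by (3/2, 3): (14, -3) → (21, -9); (-10, 3) → (-15, 9); (-11, 5) → (-33/2, 15)
T5 shear: y ← y − 1·x: (21, -9) → (21, -30); (-15, 9) → (-15, 24); (-33/2, 15) → (-33/2, 63/2)
T6 translate by (-2, 0): (21, -30) → (19, -30); (-15, 24) → (-17, 24); (-33/2, 63/2) → (-37/2, 63/2)

image vertices: (19, -30), (-17, 24), (-37/2, 63/2)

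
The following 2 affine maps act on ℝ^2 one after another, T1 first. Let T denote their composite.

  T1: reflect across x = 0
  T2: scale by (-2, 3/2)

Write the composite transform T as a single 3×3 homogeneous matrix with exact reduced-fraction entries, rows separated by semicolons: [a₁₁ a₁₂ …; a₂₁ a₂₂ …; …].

T = [2 0 0; 0 3/2 0; 0 0 1]

T1 = [-1 0 0; 0 1 0; 0 0 1]
T2·T1 = [2 0 0; 0 3/2 0; 0 0 1]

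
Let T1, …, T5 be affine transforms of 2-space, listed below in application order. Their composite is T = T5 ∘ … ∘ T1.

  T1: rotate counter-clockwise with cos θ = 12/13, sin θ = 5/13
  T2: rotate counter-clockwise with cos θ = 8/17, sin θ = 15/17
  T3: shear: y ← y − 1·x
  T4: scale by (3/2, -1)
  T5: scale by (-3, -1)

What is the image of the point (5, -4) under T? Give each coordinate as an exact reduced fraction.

T1 rotate counter-clockwise with cos θ = 12/13, sin θ = 5/13: (5, -4) → (80/13, -23/13)
T2 rotate counter-clockwise with cos θ = 8/17, sin θ = 15/17: (80/13, -23/13) → (985/221, 1016/221)
T3 shear: y ← y − 1·x: (985/221, 1016/221) → (985/221, 31/221)
T4 scale by (3/2, -1): (985/221, 31/221) → (2955/442, -31/221)
T5 scale by (-3, -1): (2955/442, -31/221) → (-8865/442, 31/221)

T(p) = (-8865/442, 31/221)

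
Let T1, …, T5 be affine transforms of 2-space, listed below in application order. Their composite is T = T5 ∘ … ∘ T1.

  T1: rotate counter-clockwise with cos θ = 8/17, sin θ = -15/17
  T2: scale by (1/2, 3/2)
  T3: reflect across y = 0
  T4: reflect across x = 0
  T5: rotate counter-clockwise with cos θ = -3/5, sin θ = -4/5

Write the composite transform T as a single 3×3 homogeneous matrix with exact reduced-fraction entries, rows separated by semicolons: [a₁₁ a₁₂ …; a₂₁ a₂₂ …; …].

T = [6/5 -3/10 0; -103/170 66/85 0; 0 0 1]

T1 = [8/17 15/17 0; -15/17 8/17 0; 0 0 1]
T2·T1 = [4/17 15/34 0; -45/34 12/17 0; 0 0 1]
T3·…·T1 = [4/17 15/34 0; 45/34 -12/17 0; 0 0 1]
T4·…·T1 = [-4/17 -15/34 0; 45/34 -12/17 0; 0 0 1]
T5·…·T1 = [6/5 -3/10 0; -103/170 66/85 0; 0 0 1]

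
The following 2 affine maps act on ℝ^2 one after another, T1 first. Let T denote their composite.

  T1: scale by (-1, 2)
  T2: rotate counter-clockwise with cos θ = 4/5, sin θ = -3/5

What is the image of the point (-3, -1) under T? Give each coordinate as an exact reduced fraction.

T1 scale by (-1, 2): (-3, -1) → (3, -2)
T2 rotate counter-clockwise with cos θ = 4/5, sin θ = -3/5: (3, -2) → (6/5, -17/5)

T(p) = (6/5, -17/5)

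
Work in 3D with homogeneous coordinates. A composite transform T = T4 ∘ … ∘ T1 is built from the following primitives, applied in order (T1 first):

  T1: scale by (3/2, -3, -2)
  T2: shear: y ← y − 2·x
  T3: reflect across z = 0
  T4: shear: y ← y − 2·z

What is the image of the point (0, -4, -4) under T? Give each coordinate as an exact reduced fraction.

T(p) = (0, 28, -8)

T1 scale by (3/2, -3, -2): (0, -4, -4) → (0, 12, 8)
T2 shear: y ← y − 2·x: (0, 12, 8) → (0, 12, 8)
T3 reflect across z = 0: (0, 12, 8) → (0, 12, -8)
T4 shear: y ← y − 2·z: (0, 12, -8) → (0, 28, -8)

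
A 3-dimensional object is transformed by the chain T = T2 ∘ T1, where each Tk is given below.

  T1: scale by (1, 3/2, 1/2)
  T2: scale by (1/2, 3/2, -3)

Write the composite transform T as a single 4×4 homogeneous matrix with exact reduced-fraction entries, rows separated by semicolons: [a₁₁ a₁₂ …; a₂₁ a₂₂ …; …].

T = [1/2 0 0 0; 0 9/4 0 0; 0 0 -3/2 0; 0 0 0 1]

T1 = [1 0 0 0; 0 3/2 0 0; 0 0 1/2 0; 0 0 0 1]
T2·T1 = [1/2 0 0 0; 0 9/4 0 0; 0 0 -3/2 0; 0 0 0 1]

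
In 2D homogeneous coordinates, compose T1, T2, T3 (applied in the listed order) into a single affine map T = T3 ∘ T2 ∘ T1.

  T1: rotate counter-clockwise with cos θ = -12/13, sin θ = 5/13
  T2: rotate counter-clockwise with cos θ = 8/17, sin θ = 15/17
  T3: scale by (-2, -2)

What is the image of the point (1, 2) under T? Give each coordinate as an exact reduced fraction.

T1 rotate counter-clockwise with cos θ = -12/13, sin θ = 5/13: (1, 2) → (-22/13, -19/13)
T2 rotate counter-clockwise with cos θ = 8/17, sin θ = 15/17: (-22/13, -19/13) → (109/221, -482/221)
T3 scale by (-2, -2): (109/221, -482/221) → (-218/221, 964/221)

T(p) = (-218/221, 964/221)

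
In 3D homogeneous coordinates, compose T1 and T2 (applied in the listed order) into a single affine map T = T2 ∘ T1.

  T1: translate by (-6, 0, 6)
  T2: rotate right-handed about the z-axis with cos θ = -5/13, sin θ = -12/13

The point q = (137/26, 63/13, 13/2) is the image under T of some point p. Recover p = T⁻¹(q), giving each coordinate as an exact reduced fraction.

T1 = [1 0 0 -6; 0 1 0 0; 0 0 1 6; 0 0 0 1]
T2·T1 = [-5/13 12/13 0 30/13; -12/13 -5/13 0 72/13; 0 0 1 6; 0 0 0 1]
det M = 1; M⁻¹ = [-5/13 -12/13 0 6; 12/13 -5/13 0 0; 0 0 1 -6; 0 0 0 1]
M⁻¹ · (137/26, 63/13, 13/2)ᵀ = (-1/2, 3, 1/2)ᵀ

p = (-1/2, 3, 1/2)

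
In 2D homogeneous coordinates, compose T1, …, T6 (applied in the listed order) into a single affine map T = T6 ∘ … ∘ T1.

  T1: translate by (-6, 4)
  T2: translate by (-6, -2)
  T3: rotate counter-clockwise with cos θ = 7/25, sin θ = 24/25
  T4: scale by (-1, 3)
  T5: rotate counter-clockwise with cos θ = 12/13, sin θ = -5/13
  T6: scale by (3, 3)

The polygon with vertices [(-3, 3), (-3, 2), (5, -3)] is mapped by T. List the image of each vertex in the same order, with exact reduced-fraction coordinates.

image vertices: (-261/13, -1539/13), (-7704/325, -38871/325), (-279/13, -771/13)

T1 translate by (-6, 4): (-3, 3) → (-9, 7); (-3, 2) → (-9, 6); (5, -3) → (-1, 1)
T2 translate by (-6, -2): (-9, 7) → (-15, 5); (-9, 6) → (-15, 4); (-1, 1) → (-7, -1)
T3 rotate counter-clockwise with cos θ = 7/25, sin θ = 24/25: (-15, 5) → (-9, -13); (-15, 4) → (-201/25, -332/25); (-7, -1) → (-1, -7)
T4 scale by (-1, 3): (-9, -13) → (9, -39); (-201/25, -332/25) → (201/25, -996/25); (-1, -7) → (1, -21)
T5 rotate counter-clockwise with cos θ = 12/13, sin θ = -5/13: (9, -39) → (-87/13, -513/13); (201/25, -996/25) → (-2568/325, -12957/325); (1, -21) → (-93/13, -257/13)
T6 scale by (3, 3): (-87/13, -513/13) → (-261/13, -1539/13); (-2568/325, -12957/325) → (-7704/325, -38871/325); (-93/13, -257/13) → (-279/13, -771/13)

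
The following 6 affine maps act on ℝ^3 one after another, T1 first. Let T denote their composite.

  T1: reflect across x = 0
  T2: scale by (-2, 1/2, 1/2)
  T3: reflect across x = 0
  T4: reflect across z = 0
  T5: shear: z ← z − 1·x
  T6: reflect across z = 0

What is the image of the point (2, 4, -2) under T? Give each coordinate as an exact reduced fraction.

T(p) = (-4, 2, -5)

T1 reflect across x = 0: (2, 4, -2) → (-2, 4, -2)
T2 scale by (-2, 1/2, 1/2): (-2, 4, -2) → (4, 2, -1)
T3 reflect across x = 0: (4, 2, -1) → (-4, 2, -1)
T4 reflect across z = 0: (-4, 2, -1) → (-4, 2, 1)
T5 shear: z ← z − 1·x: (-4, 2, 1) → (-4, 2, 5)
T6 reflect across z = 0: (-4, 2, 5) → (-4, 2, -5)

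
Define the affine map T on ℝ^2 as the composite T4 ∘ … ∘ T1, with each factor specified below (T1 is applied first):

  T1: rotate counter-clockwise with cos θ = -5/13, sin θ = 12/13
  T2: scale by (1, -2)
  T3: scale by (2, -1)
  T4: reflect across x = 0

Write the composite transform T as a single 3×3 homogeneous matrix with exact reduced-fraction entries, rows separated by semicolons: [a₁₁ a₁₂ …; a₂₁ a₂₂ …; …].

T = [10/13 24/13 0; 24/13 -10/13 0; 0 0 1]

T1 = [-5/13 -12/13 0; 12/13 -5/13 0; 0 0 1]
T2·T1 = [-5/13 -12/13 0; -24/13 10/13 0; 0 0 1]
T3·…·T1 = [-10/13 -24/13 0; 24/13 -10/13 0; 0 0 1]
T4·…·T1 = [10/13 24/13 0; 24/13 -10/13 0; 0 0 1]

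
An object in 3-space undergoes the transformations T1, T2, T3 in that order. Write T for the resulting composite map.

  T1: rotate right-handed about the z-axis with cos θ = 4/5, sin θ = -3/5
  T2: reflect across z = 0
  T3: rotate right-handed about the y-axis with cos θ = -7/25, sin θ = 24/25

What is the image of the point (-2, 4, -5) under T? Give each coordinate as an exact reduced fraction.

T(p) = (572/125, 22/5, -271/125)

T1 rotate right-handed about the z-axis with cos θ = 4/5, sin θ = -3/5: (-2, 4, -5) → (4/5, 22/5, -5)
T2 reflect across z = 0: (4/5, 22/5, -5) → (4/5, 22/5, 5)
T3 rotate right-handed about the y-axis with cos θ = -7/25, sin θ = 24/25: (4/5, 22/5, 5) → (572/125, 22/5, -271/125)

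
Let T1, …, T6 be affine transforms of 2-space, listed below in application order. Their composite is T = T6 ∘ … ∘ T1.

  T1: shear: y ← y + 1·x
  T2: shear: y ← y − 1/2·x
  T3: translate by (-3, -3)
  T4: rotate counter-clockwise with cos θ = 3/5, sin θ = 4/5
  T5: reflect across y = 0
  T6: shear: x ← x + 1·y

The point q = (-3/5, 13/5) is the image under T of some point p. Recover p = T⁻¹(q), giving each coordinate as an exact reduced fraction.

p = (-1, 9/2)

T1 = [1 0 0; 1 1 0; 0 0 1]
T2·T1 = [1 0 0; 1/2 1 0; 0 0 1]
T3·…·T1 = [1 0 -3; 1/2 1 -3; 0 0 1]
T4·…·T1 = [1/5 -4/5 3/5; 11/10 3/5 -21/5; 0 0 1]
T5·…·T1 = [1/5 -4/5 3/5; -11/10 -3/5 21/5; 0 0 1]
T6·…·T1 = [-9/10 -7/5 24/5; -11/10 -3/5 21/5; 0 0 1]
det M = -1; M⁻¹ = [3/5 -7/5 3; -11/10 9/10 3/2; 0 0 1]
M⁻¹ · (-3/5, 13/5)ᵀ = (-1, 9/2)ᵀ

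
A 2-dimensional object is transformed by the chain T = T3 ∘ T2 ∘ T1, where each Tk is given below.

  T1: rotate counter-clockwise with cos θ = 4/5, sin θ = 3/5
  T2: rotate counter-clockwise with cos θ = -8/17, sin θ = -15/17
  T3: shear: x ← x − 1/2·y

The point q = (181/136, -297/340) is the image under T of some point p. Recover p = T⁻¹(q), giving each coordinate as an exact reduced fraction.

p = (1, 3/4)

T1 = [4/5 -3/5 0; 3/5 4/5 0; 0 0 1]
T2·T1 = [13/85 84/85 0; -84/85 13/85 0; 0 0 1]
T3·…·T1 = [11/17 31/34 0; -84/85 13/85 0; 0 0 1]
det M = 1; M⁻¹ = [13/85 -31/34 0; 84/85 11/17 0; 0 0 1]
M⁻¹ · (181/136, -297/340)ᵀ = (1, 3/4)ᵀ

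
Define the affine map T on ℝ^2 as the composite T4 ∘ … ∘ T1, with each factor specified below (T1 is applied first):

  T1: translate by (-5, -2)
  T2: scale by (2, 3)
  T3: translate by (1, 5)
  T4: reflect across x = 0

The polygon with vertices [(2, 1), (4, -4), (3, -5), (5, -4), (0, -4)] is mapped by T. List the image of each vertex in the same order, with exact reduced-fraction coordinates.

T1 translate by (-5, -2): (2, 1) → (-3, -1); (4, -4) → (-1, -6); (3, -5) → (-2, -7); (5, -4) → (0, -6); (0, -4) → (-5, -6)
T2 scale by (2, 3): (-3, -1) → (-6, -3); (-1, -6) → (-2, -18); (-2, -7) → (-4, -21); (0, -6) → (0, -18); (-5, -6) → (-10, -18)
T3 translate by (1, 5): (-6, -3) → (-5, 2); (-2, -18) → (-1, -13); (-4, -21) → (-3, -16); (0, -18) → (1, -13); (-10, -18) → (-9, -13)
T4 reflect across x = 0: (-5, 2) → (5, 2); (-1, -13) → (1, -13); (-3, -16) → (3, -16); (1, -13) → (-1, -13); (-9, -13) → (9, -13)

image vertices: (5, 2), (1, -13), (3, -16), (-1, -13), (9, -13)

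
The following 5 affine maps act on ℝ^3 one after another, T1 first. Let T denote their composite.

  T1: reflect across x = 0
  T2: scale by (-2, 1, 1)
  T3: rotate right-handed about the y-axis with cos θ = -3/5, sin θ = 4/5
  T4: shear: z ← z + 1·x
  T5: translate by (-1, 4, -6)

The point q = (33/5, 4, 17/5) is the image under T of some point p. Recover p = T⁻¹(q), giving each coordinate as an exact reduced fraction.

p = (-3, 0, 5)

T1 = [-1 0 0 0; 0 1 0 0; 0 0 1 0; 0 0 0 1]
T2·T1 = [2 0 0 0; 0 1 0 0; 0 0 1 0; 0 0 0 1]
T3·…·T1 = [-6/5 0 4/5 0; 0 1 0 0; -8/5 0 -3/5 0; 0 0 0 1]
T4·…·T1 = [-6/5 0 4/5 0; 0 1 0 0; -14/5 0 1/5 0; 0 0 0 1]
T5·…·T1 = [-6/5 0 4/5 -1; 0 1 0 4; -14/5 0 1/5 -6; 0 0 0 1]
det M = 2; M⁻¹ = [1/10 0 -2/5 -23/10; 0 1 0 -4; 7/5 0 -3/5 -11/5; 0 0 0 1]
M⁻¹ · (33/5, 4, 17/5)ᵀ = (-3, 0, 5)ᵀ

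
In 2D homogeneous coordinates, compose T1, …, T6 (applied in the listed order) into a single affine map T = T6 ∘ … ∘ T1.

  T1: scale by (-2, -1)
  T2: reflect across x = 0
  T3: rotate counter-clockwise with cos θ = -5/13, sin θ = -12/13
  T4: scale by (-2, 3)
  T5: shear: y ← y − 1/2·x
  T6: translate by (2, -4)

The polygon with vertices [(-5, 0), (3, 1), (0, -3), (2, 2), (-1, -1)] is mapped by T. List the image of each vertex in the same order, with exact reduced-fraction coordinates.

image vertices: (-74/13, 358/13), (110/13, -295/13), (-46/13, -61/13), (114/13, -210/13), (-18/13, 27/13)

T1 scale by (-2, -1): (-5, 0) → (10, 0); (3, 1) → (-6, -1); (0, -3) → (0, 3); (2, 2) → (-4, -2); (-1, -1) → (2, 1)
T2 reflect across x = 0: (10, 0) → (-10, 0); (-6, -1) → (6, -1); (0, 3) → (0, 3); (-4, -2) → (4, -2); (2, 1) → (-2, 1)
T3 rotate counter-clockwise with cos θ = -5/13, sin θ = -12/13: (-10, 0) → (50/13, 120/13); (6, -1) → (-42/13, -67/13); (0, 3) → (36/13, -15/13); (4, -2) → (-44/13, -38/13); (-2, 1) → (22/13, 19/13)
T4 scale by (-2, 3): (50/13, 120/13) → (-100/13, 360/13); (-42/13, -67/13) → (84/13, -201/13); (36/13, -15/13) → (-72/13, -45/13); (-44/13, -38/13) → (88/13, -114/13); (22/13, 19/13) → (-44/13, 57/13)
T5 shear: y ← y − 1/2·x: (-100/13, 360/13) → (-100/13, 410/13); (84/13, -201/13) → (84/13, -243/13); (-72/13, -45/13) → (-72/13, -9/13); (88/13, -114/13) → (88/13, -158/13); (-44/13, 57/13) → (-44/13, 79/13)
T6 translate by (2, -4): (-100/13, 410/13) → (-74/13, 358/13); (84/13, -243/13) → (110/13, -295/13); (-72/13, -9/13) → (-46/13, -61/13); (88/13, -158/13) → (114/13, -210/13); (-44/13, 79/13) → (-18/13, 27/13)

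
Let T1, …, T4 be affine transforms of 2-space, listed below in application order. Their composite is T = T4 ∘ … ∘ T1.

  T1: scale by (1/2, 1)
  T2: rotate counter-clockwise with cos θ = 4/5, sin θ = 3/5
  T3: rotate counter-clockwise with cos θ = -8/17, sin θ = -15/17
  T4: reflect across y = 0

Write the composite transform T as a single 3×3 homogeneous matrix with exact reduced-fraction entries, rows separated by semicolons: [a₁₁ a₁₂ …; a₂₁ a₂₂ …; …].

T = [13/170 84/85 0; 42/85 -13/85 0; 0 0 1]

T1 = [1/2 0 0; 0 1 0; 0 0 1]
T2·T1 = [2/5 -3/5 0; 3/10 4/5 0; 0 0 1]
T3·…·T1 = [13/170 84/85 0; -42/85 13/85 0; 0 0 1]
T4·…·T1 = [13/170 84/85 0; 42/85 -13/85 0; 0 0 1]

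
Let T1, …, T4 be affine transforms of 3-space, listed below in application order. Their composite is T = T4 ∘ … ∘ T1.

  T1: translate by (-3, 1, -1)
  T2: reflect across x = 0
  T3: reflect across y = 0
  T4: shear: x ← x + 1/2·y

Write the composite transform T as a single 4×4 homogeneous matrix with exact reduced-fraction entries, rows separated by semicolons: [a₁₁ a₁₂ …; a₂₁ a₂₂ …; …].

T1 = [1 0 0 -3; 0 1 0 1; 0 0 1 -1; 0 0 0 1]
T2·T1 = [-1 0 0 3; 0 1 0 1; 0 0 1 -1; 0 0 0 1]
T3·…·T1 = [-1 0 0 3; 0 -1 0 -1; 0 0 1 -1; 0 0 0 1]
T4·…·T1 = [-1 -1/2 0 5/2; 0 -1 0 -1; 0 0 1 -1; 0 0 0 1]

T = [-1 -1/2 0 5/2; 0 -1 0 -1; 0 0 1 -1; 0 0 0 1]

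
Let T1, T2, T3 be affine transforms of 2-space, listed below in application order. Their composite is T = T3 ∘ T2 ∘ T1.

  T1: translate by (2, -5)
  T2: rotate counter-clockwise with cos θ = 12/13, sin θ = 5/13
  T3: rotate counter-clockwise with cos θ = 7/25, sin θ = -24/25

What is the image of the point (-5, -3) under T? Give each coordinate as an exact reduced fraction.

T1 translate by (2, -5): (-5, -3) → (-3, -8)
T2 rotate counter-clockwise with cos θ = 12/13, sin θ = 5/13: (-3, -8) → (4/13, -111/13)
T3 rotate counter-clockwise with cos θ = 7/25, sin θ = -24/25: (4/13, -111/13) → (-2636/325, -873/325)

T(p) = (-2636/325, -873/325)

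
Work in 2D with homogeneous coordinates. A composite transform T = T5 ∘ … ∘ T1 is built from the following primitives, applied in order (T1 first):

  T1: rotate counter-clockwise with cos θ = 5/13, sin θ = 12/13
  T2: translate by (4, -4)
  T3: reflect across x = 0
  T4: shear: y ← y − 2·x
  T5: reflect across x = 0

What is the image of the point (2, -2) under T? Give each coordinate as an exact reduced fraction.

T1 rotate counter-clockwise with cos θ = 5/13, sin θ = 12/13: (2, -2) → (34/13, 14/13)
T2 translate by (4, -4): (34/13, 14/13) → (86/13, -38/13)
T3 reflect across x = 0: (86/13, -38/13) → (-86/13, -38/13)
T4 shear: y ← y − 2·x: (-86/13, -38/13) → (-86/13, 134/13)
T5 reflect across x = 0: (-86/13, 134/13) → (86/13, 134/13)

T(p) = (86/13, 134/13)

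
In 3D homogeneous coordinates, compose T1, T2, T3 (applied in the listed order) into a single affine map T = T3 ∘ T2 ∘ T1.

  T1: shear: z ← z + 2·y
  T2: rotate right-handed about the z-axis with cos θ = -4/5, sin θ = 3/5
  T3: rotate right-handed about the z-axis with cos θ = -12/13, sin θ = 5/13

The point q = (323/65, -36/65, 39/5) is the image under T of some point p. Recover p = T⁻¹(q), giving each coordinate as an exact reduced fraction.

p = (3, 4, -1/5)

T1 = [1 0 0 0; 0 1 0 0; 0 2 1 0; 0 0 0 1]
T2·T1 = [-4/5 -3/5 0 0; 3/5 -4/5 0 0; 0 2 1 0; 0 0 0 1]
T3·…·T1 = [33/65 56/65 0 0; -56/65 33/65 0 0; 0 2 1 0; 0 0 0 1]
det M = 1; M⁻¹ = [33/65 -56/65 0 0; 56/65 33/65 0 0; -112/65 -66/65 1 0; 0 0 0 1]
M⁻¹ · (323/65, -36/65, 39/5)ᵀ = (3, 4, -1/5)ᵀ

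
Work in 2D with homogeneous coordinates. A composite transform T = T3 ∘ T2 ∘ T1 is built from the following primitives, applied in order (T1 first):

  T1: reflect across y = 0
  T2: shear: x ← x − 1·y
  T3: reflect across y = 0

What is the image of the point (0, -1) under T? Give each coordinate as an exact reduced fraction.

T1 reflect across y = 0: (0, -1) → (0, 1)
T2 shear: x ← x − 1·y: (0, 1) → (-1, 1)
T3 reflect across y = 0: (-1, 1) → (-1, -1)

T(p) = (-1, -1)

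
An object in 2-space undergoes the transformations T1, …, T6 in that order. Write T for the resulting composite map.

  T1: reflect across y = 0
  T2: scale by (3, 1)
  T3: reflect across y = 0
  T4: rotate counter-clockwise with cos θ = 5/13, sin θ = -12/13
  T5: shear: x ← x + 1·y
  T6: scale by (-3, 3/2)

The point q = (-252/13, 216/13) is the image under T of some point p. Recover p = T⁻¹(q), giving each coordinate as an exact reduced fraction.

p = (-4, 0)

T1 = [1 0 0; 0 -1 0; 0 0 1]
T2·T1 = [3 0 0; 0 -1 0; 0 0 1]
T3·…·T1 = [3 0 0; 0 1 0; 0 0 1]
T4·…·T1 = [15/13 12/13 0; -36/13 5/13 0; 0 0 1]
T5·…·T1 = [-21/13 17/13 0; -36/13 5/13 0; 0 0 1]
T6·…·T1 = [63/13 -51/13 0; -54/13 15/26 0; 0 0 1]
det M = -27/2; M⁻¹ = [-5/117 -34/117 0; -4/13 -14/39 0; 0 0 1]
M⁻¹ · (-252/13, 216/13)ᵀ = (-4, 0)ᵀ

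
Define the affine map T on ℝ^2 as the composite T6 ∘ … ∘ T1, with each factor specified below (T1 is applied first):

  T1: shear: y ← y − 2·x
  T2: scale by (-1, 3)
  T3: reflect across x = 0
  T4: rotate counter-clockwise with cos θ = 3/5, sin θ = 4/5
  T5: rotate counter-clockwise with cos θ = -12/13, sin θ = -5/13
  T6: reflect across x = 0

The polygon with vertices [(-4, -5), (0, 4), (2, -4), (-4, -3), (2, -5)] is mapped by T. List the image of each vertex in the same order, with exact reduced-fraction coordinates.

image vertices: (-631/65, 108/65), (-756/65, -192/65), (1544/65, 258/65), (-1009/65, 12/65), (1733/65, 306/65)

T1 shear: y ← y − 2·x: (-4, -5) → (-4, 3); (0, 4) → (0, 4); (2, -4) → (2, -8); (-4, -3) → (-4, 5); (2, -5) → (2, -9)
T2 scale by (-1, 3): (-4, 3) → (4, 9); (0, 4) → (0, 12); (2, -8) → (-2, -24); (-4, 5) → (4, 15); (2, -9) → (-2, -27)
T3 reflect across x = 0: (4, 9) → (-4, 9); (0, 12) → (0, 12); (-2, -24) → (2, -24); (4, 15) → (-4, 15); (-2, -27) → (2, -27)
T4 rotate counter-clockwise with cos θ = 3/5, sin θ = 4/5: (-4, 9) → (-48/5, 11/5); (0, 12) → (-48/5, 36/5); (2, -24) → (102/5, -64/5); (-4, 15) → (-72/5, 29/5); (2, -27) → (114/5, -73/5)
T5 rotate counter-clockwise with cos θ = -12/13, sin θ = -5/13: (-48/5, 11/5) → (631/65, 108/65); (-48/5, 36/5) → (756/65, -192/65); (102/5, -64/5) → (-1544/65, 258/65); (-72/5, 29/5) → (1009/65, 12/65); (114/5, -73/5) → (-1733/65, 306/65)
T6 reflect across x = 0: (631/65, 108/65) → (-631/65, 108/65); (756/65, -192/65) → (-756/65, -192/65); (-1544/65, 258/65) → (1544/65, 258/65); (1009/65, 12/65) → (-1009/65, 12/65); (-1733/65, 306/65) → (1733/65, 306/65)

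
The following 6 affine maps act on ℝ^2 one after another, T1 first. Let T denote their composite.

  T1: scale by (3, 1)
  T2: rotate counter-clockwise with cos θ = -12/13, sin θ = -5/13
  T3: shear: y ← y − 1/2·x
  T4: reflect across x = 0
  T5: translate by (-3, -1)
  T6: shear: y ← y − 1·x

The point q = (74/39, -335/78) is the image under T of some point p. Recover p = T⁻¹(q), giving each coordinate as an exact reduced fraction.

T1 = [3 0 0; 0 1 0; 0 0 1]
T2·T1 = [-36/13 5/13 0; -15/13 -12/13 0; 0 0 1]
T3·…·T1 = [-36/13 5/13 0; 3/13 -29/26 0; 0 0 1]
T4·…·T1 = [36/13 -5/13 0; 3/13 -29/26 0; 0 0 1]
T5·…·T1 = [36/13 -5/13 -3; 3/13 -29/26 -1; 0 0 1]
T6·…·T1 = [36/13 -5/13 -3; -33/13 -19/26 2; 0 0 1]
det M = -3; M⁻¹ = [19/78 -5/39 77/78; -11/13 -12/13 -9/13; 0 0 1]
M⁻¹ · (74/39, -335/78)ᵀ = (2, 5/3)ᵀ

p = (2, 5/3)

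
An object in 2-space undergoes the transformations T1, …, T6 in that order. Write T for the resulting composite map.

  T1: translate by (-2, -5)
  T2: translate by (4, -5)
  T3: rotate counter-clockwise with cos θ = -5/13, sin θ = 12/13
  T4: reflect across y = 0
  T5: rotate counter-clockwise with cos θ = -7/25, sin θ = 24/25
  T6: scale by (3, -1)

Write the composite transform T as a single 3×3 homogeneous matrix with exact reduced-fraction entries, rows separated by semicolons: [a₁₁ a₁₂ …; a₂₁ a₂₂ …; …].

T1 = [1 0 -2; 0 1 -5; 0 0 1]
T2·T1 = [1 0 2; 0 1 -10; 0 0 1]
T3·…·T1 = [-5/13 -12/13 110/13; 12/13 -5/13 74/13; 0 0 1]
T4·…·T1 = [-5/13 -12/13 110/13; -12/13 5/13 -74/13; 0 0 1]
T5·…·T1 = [323/325 -36/325 1006/325; -36/325 -323/325 3158/325; 0 0 1]
T6·…·T1 = [969/325 -108/325 3018/325; 36/325 323/325 -3158/325; 0 0 1]

T = [969/325 -108/325 3018/325; 36/325 323/325 -3158/325; 0 0 1]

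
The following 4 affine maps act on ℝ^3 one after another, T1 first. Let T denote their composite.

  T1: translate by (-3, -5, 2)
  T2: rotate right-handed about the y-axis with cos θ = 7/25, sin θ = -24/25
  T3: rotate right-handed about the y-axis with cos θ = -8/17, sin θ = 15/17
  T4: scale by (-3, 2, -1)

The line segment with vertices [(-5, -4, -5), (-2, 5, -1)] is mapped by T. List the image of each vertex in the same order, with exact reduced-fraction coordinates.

T1 translate by (-3, -5, 2): (-5, -4, -5) → (-8, -9, -3); (-2, 5, -1) → (-5, 0, 1)
T2 rotate right-handed about the y-axis with cos θ = 7/25, sin θ = -24/25: (-8, -9, -3) → (16/25, -9, -213/25); (-5, 0, 1) → (-59/25, 0, -113/25)
T3 rotate right-handed about the y-axis with cos θ = -8/17, sin θ = 15/17: (16/25, -9, -213/25) → (-3323/425, -9, 1464/425); (-59/25, 0, -113/25) → (-1223/425, 0, 1789/425)
T4 scale by (-3, 2, -1): (-3323/425, -9, 1464/425) → (9969/425, -18, -1464/425); (-1223/425, 0, 1789/425) → (3669/425, 0, -1789/425)

image vertices: (9969/425, -18, -1464/425), (3669/425, 0, -1789/425)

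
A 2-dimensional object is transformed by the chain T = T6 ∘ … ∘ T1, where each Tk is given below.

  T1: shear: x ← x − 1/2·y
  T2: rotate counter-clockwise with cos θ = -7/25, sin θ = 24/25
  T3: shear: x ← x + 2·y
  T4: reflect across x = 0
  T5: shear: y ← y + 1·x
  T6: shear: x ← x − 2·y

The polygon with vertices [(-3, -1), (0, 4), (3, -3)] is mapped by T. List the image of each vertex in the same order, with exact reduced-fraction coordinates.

T1 shear: x ← x − 1/2·y: (-3, -1) → (-5/2, -1); (0, 4) → (-2, 4); (3, -3) → (9/2, -3)
T2 rotate counter-clockwise with cos θ = -7/25, sin θ = 24/25: (-5/2, -1) → (83/50, -53/25); (-2, 4) → (-82/25, -76/25); (9/2, -3) → (81/50, 129/25)
T3 shear: x ← x + 2·y: (83/50, -53/25) → (-129/50, -53/25); (-82/25, -76/25) → (-234/25, -76/25); (81/50, 129/25) → (597/50, 129/25)
T4 reflect across x = 0: (-129/50, -53/25) → (129/50, -53/25); (-234/25, -76/25) → (234/25, -76/25); (597/50, 129/25) → (-597/50, 129/25)
T5 shear: y ← y + 1·x: (129/50, -53/25) → (129/50, 23/50); (234/25, -76/25) → (234/25, 158/25); (-597/50, 129/25) → (-597/50, -339/50)
T6 shear: x ← x − 2·y: (129/50, 23/50) → (83/50, 23/50); (234/25, 158/25) → (-82/25, 158/25); (-597/50, -339/50) → (81/50, -339/50)

image vertices: (83/50, 23/50), (-82/25, 158/25), (81/50, -339/50)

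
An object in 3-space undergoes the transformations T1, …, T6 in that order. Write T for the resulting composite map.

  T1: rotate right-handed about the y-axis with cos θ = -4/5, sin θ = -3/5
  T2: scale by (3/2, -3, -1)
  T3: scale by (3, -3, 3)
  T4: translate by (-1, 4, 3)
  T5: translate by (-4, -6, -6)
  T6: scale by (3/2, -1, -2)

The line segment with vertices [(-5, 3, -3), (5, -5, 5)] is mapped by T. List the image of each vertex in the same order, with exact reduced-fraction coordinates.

image vertices: (633/20, -25, 12/5), (-219/4, 47, 0)

T1 rotate right-handed about the y-axis with cos θ = -4/5, sin θ = -3/5: (-5, 3, -3) → (29/5, 3, -3/5); (5, -5, 5) → (-7, -5, -1)
T2 scale by (3/2, -3, -1): (29/5, 3, -3/5) → (87/10, -9, 3/5); (-7, -5, -1) → (-21/2, 15, 1)
T3 scale by (3, -3, 3): (87/10, -9, 3/5) → (261/10, 27, 9/5); (-21/2, 15, 1) → (-63/2, -45, 3)
T4 translate by (-1, 4, 3): (261/10, 27, 9/5) → (251/10, 31, 24/5); (-63/2, -45, 3) → (-65/2, -41, 6)
T5 translate by (-4, -6, -6): (251/10, 31, 24/5) → (211/10, 25, -6/5); (-65/2, -41, 6) → (-73/2, -47, 0)
T6 scale by (3/2, -1, -2): (211/10, 25, -6/5) → (633/20, -25, 12/5); (-73/2, -47, 0) → (-219/4, 47, 0)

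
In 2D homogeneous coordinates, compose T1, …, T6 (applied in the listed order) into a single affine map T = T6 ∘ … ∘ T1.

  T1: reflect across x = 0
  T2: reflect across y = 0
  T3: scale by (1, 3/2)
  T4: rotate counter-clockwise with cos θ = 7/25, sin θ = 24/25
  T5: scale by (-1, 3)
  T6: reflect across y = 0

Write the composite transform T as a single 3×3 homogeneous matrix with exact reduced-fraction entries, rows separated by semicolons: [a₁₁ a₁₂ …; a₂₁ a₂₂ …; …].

T = [7/25 -36/25 0; 72/25 63/50 0; 0 0 1]

T1 = [-1 0 0; 0 1 0; 0 0 1]
T2·T1 = [-1 0 0; 0 -1 0; 0 0 1]
T3·…·T1 = [-1 0 0; 0 -3/2 0; 0 0 1]
T4·…·T1 = [-7/25 36/25 0; -24/25 -21/50 0; 0 0 1]
T5·…·T1 = [7/25 -36/25 0; -72/25 -63/50 0; 0 0 1]
T6·…·T1 = [7/25 -36/25 0; 72/25 63/50 0; 0 0 1]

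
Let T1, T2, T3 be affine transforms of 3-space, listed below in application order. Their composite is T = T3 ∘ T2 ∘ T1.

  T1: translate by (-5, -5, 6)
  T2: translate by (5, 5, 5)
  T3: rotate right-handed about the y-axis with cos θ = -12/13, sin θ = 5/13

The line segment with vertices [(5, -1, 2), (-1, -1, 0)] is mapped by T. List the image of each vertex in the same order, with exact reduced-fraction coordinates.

image vertices: (5/13, -1, -181/13), (67/13, -1, -127/13)

T1 translate by (-5, -5, 6): (5, -1, 2) → (0, -6, 8); (-1, -1, 0) → (-6, -6, 6)
T2 translate by (5, 5, 5): (0, -6, 8) → (5, -1, 13); (-6, -6, 6) → (-1, -1, 11)
T3 rotate right-handed about the y-axis with cos θ = -12/13, sin θ = 5/13: (5, -1, 13) → (5/13, -1, -181/13); (-1, -1, 11) → (67/13, -1, -127/13)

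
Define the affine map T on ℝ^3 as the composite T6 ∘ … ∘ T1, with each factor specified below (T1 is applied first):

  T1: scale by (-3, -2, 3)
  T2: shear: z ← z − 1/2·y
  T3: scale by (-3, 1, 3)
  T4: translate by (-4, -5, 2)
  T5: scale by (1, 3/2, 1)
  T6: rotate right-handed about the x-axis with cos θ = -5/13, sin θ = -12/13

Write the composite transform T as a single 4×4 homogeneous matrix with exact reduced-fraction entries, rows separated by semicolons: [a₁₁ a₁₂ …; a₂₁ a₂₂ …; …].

T1 = [-3 0 0 0; 0 -2 0 0; 0 0 3 0; 0 0 0 1]
T2·T1 = [-3 0 0 0; 0 -2 0 0; 0 1 3 0; 0 0 0 1]
T3·…·T1 = [9 0 0 0; 0 -2 0 0; 0 3 9 0; 0 0 0 1]
T4·…·T1 = [9 0 0 -4; 0 -2 0 -5; 0 3 9 2; 0 0 0 1]
T5·…·T1 = [9 0 0 -4; 0 -3 0 -15/2; 0 3 9 2; 0 0 0 1]
T6·…·T1 = [9 0 0 -4; 0 51/13 108/13 123/26; 0 21/13 -45/13 80/13; 0 0 0 1]

T = [9 0 0 -4; 0 51/13 108/13 123/26; 0 21/13 -45/13 80/13; 0 0 0 1]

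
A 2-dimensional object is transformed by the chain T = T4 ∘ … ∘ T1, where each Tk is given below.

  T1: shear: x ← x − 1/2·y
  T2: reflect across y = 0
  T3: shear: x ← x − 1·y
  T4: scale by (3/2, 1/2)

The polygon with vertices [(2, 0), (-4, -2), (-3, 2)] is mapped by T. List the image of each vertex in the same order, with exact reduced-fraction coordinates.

T1 shear: x ← x − 1/2·y: (2, 0) → (2, 0); (-4, -2) → (-3, -2); (-3, 2) → (-4, 2)
T2 reflect across y = 0: (2, 0) → (2, 0); (-3, -2) → (-3, 2); (-4, 2) → (-4, -2)
T3 shear: x ← x − 1·y: (2, 0) → (2, 0); (-3, 2) → (-5, 2); (-4, -2) → (-2, -2)
T4 scale by (3/2, 1/2): (2, 0) → (3, 0); (-5, 2) → (-15/2, 1); (-2, -2) → (-3, -1)

image vertices: (3, 0), (-15/2, 1), (-3, -1)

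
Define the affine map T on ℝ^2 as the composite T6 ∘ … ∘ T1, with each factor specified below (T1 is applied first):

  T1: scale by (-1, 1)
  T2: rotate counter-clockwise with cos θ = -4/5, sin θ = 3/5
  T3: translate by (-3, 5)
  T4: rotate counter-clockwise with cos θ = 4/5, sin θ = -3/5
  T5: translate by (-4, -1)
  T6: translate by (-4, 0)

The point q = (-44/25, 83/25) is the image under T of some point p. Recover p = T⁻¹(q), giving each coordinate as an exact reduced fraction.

p = (3, -5)

T1 = [-1 0 0; 0 1 0; 0 0 1]
T2·T1 = [4/5 -3/5 0; -3/5 -4/5 0; 0 0 1]
T3·…·T1 = [4/5 -3/5 -3; -3/5 -4/5 5; 0 0 1]
T4·…·T1 = [7/25 -24/25 3/5; -24/25 -7/25 29/5; 0 0 1]
T5·…·T1 = [7/25 -24/25 -17/5; -24/25 -7/25 24/5; 0 0 1]
T6·…·T1 = [7/25 -24/25 -37/5; -24/25 -7/25 24/5; 0 0 1]
det M = -1; M⁻¹ = [7/25 -24/25 167/25; -24/25 -7/25 -144/25; 0 0 1]
M⁻¹ · (-44/25, 83/25)ᵀ = (3, -5)ᵀ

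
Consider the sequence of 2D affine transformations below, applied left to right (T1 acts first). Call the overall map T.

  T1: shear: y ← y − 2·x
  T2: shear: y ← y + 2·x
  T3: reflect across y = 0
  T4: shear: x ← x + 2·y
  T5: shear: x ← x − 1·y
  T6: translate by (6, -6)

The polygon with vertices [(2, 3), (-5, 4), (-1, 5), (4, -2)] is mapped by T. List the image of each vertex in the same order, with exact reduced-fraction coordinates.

T1 shear: y ← y − 2·x: (2, 3) → (2, -1); (-5, 4) → (-5, 14); (-1, 5) → (-1, 7); (4, -2) → (4, -10)
T2 shear: y ← y + 2·x: (2, -1) → (2, 3); (-5, 14) → (-5, 4); (-1, 7) → (-1, 5); (4, -10) → (4, -2)
T3 reflect across y = 0: (2, 3) → (2, -3); (-5, 4) → (-5, -4); (-1, 5) → (-1, -5); (4, -2) → (4, 2)
T4 shear: x ← x + 2·y: (2, -3) → (-4, -3); (-5, -4) → (-13, -4); (-1, -5) → (-11, -5); (4, 2) → (8, 2)
T5 shear: x ← x − 1·y: (-4, -3) → (-1, -3); (-13, -4) → (-9, -4); (-11, -5) → (-6, -5); (8, 2) → (6, 2)
T6 translate by (6, -6): (-1, -3) → (5, -9); (-9, -4) → (-3, -10); (-6, -5) → (0, -11); (6, 2) → (12, -4)

image vertices: (5, -9), (-3, -10), (0, -11), (12, -4)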